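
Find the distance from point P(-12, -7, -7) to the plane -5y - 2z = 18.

distance = |a·x₀ + b·y₀ + c·z₀ - d| / √(a² + b² + c²)
  = |0·(-12) + (-5)·(-7) + (-2)·(-7) - 18| / √(0² + (-5)² + (-2)²)
  = |0 + 35 + 14 - 18| / √(0 + 25 + 4)
  = |31| / √29
  = 31 / 5.385
  ≈ 5.757

5.757


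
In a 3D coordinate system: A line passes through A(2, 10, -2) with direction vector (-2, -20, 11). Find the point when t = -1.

P(t) = A + t·d
  = (2 + (-2)·(-1), 10 + (-20)·(-1), -2 + 11·(-1))
  = (2 + 2, 10 + 20, -2 - 11)
  = (4, 30, -13)

(4, 30, -13)


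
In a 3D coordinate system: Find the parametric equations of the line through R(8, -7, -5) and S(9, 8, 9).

Direction vector d = S - R = (9 - 8, 8 + 7, 9 + 5) = (1, 15, 14)
Parametric form r = R + t·d:
x = 8 + t, y = -7 + 15t, z = -5 + 14t

x = 8 + t, y = -7 + 15t, z = -5 + 14t


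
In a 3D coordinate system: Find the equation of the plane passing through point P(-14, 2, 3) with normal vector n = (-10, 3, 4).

The plane through P with normal n = (a, b, c) satisfies n·(r - P) = 0,
i.e. ax + by + cz = a·x₀ + b·y₀ + c·z₀.
d = (-10)·(-14) + 3·2 + 4·3
  = 140 + 6 + 12
  = 158
Equation: -10x + 3y + 4z = 158

-10x + 3y + 4z = 158


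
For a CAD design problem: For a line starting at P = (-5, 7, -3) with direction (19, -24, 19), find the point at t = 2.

P(t) = P + t·d
  = (-5 + 19·2, 7 + (-24)·2, -3 + 19·2)
  = (-5 + 38, 7 - 48, -3 + 38)
  = (33, -41, 35)

(33, -41, 35)


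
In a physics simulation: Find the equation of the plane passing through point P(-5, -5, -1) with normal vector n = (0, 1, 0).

The plane through P with normal n = (a, b, c) satisfies n·(r - P) = 0,
i.e. ax + by + cz = a·x₀ + b·y₀ + c·z₀.
d = 0·(-5) + 1·(-5) + 0·(-1)
  = 0 - 5 + 0
  = -5
Equation: y = -5

y = -5


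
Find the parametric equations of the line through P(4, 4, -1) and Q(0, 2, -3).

Direction vector d = Q - P = (0 - 4, 2 - 4, -3 + 1) = (-4, -2, -2)
Parametric form r = P + t·d:
x = 4 - 4t, y = 4 - 2t, z = -1 - 2t

x = 4 - 4t, y = 4 - 2t, z = -1 - 2t


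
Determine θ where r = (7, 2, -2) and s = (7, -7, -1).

r·s = 7·7 + 2·(-7) + (-2)·(-1) = 49 - 14 + 2 = 37
|r| = √(7² + 2² + (-2)²) = √57 ≈ 7.55
|s| = √(7² + (-7)² + (-1)²) = √99 ≈ 9.95
cos θ = (r·s)/(|r||s|) = 37/(7.55·9.95) ≈ 0.4925
θ = arccos(0.4925) ≈ 60.49°

60.49°


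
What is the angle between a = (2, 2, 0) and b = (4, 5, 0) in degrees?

a·b = 2·4 + 2·5 + 0·0 = 8 + 10 + 0 = 18
|a| = √(2² + 2² + 0²) = √8 ≈ 2.828
|b| = √(4² + 5² + 0²) = √41 ≈ 6.403
cos θ = (a·b)/(|a||b|) = 18/(2.828·6.403) ≈ 0.9939
θ = arccos(0.9939) ≈ 6.34°

6.34°


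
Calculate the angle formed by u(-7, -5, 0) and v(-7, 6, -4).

u·v = (-7)·(-7) + (-5)·6 + 0·(-4) = 49 - 30 + 0 = 19
|u| = √((-7)² + (-5)² + 0²) = √74 ≈ 8.602
|v| = √((-7)² + 6² + (-4)²) = √101 ≈ 10.05
cos θ = (u·v)/(|u||v|) = 19/(8.602·10.05) ≈ 0.2198
θ = arccos(0.2198) ≈ 77.3°

77.3°


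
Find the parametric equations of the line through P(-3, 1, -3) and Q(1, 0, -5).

Direction vector d = Q - P = (1 + 3, 0 - 1, -5 + 3) = (4, -1, -2)
Parametric form r = P + t·d:
x = -3 + 4t, y = 1 - t, z = -3 - 2t

x = -3 + 4t, y = 1 - t, z = -3 - 2t


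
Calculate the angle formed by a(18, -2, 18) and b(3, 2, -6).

a·b = 18·3 + (-2)·2 + 18·(-6) = 54 - 4 - 108 = -58
|a| = √(18² + (-2)² + 18²) = √652 ≈ 25.53
|b| = √(3² + 2² + (-6)²) = √49 ≈ 7
cos θ = (a·b)/(|a||b|) = -58/(25.53·7) ≈ -0.3245
θ = arccos(-0.3245) ≈ 108.9°

108.9°


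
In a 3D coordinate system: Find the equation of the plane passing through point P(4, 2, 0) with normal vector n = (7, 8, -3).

The plane through P with normal n = (a, b, c) satisfies n·(r - P) = 0,
i.e. ax + by + cz = a·x₀ + b·y₀ + c·z₀.
d = 7·4 + 8·2 + (-3)·0
  = 28 + 16 + 0
  = 44
Equation: 7x + 8y - 3z = 44

7x + 8y - 3z = 44


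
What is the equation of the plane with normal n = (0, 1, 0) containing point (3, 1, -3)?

The plane through P with normal n = (a, b, c) satisfies n·(r - P) = 0,
i.e. ax + by + cz = a·x₀ + b·y₀ + c·z₀.
d = 0·3 + 1·1 + 0·(-3)
  = 0 + 1 + 0
  = 1
Equation: y = 1

y = 1


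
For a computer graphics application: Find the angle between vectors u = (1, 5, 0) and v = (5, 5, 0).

u·v = 1·5 + 5·5 + 0·0 = 5 + 25 + 0 = 30
|u| = √(1² + 5² + 0²) = √26 ≈ 5.099
|v| = √(5² + 5² + 0²) = √50 ≈ 7.071
cos θ = (u·v)/(|u||v|) = 30/(5.099·7.071) ≈ 0.8321
θ = arccos(0.8321) ≈ 33.69°

33.69°


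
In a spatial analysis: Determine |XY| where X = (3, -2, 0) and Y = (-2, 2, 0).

d = √[(x₂-x₁)² + (y₂-y₁)² + (z₂-z₁)²]
  = √[(-5)² + 4² + 0²]
  = √[25 + 16 + 0]
  = √41
  ≈ 6.403

6.403


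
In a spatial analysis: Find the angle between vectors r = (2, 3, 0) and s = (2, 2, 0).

r·s = 2·2 + 3·2 + 0·0 = 4 + 6 + 0 = 10
|r| = √(2² + 3² + 0²) = √13 ≈ 3.606
|s| = √(2² + 2² + 0²) = √8 ≈ 2.828
cos θ = (r·s)/(|r||s|) = 10/(3.606·2.828) ≈ 0.9806
θ = arccos(0.9806) ≈ 11.31°

11.31°


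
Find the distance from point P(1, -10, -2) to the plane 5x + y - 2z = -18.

distance = |a·x₀ + b·y₀ + c·z₀ - d| / √(a² + b² + c²)
  = |5·1 + 1·(-10) + (-2)·(-2) - (-18)| / √(5² + 1² + (-2)²)
  = |5 - 10 + 4 + 18| / √(25 + 1 + 4)
  = |17| / √30
  = 17 / 5.477
  ≈ 3.104

3.104


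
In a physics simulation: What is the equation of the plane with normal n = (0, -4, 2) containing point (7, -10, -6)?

The plane through P with normal n = (a, b, c) satisfies n·(r - P) = 0,
i.e. ax + by + cz = a·x₀ + b·y₀ + c·z₀.
d = 0·7 + (-4)·(-10) + 2·(-6)
  = 0 + 40 - 12
  = 28
Equation: -4y + 2z = 28

-4y + 2z = 28


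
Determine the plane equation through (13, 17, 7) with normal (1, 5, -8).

The plane through P with normal n = (a, b, c) satisfies n·(r - P) = 0,
i.e. ax + by + cz = a·x₀ + b·y₀ + c·z₀.
d = 1·13 + 5·17 + (-8)·7
  = 13 + 85 - 56
  = 42
Equation: x + 5y - 8z = 42

x + 5y - 8z = 42


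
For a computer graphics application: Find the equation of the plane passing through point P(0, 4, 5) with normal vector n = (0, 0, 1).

The plane through P with normal n = (a, b, c) satisfies n·(r - P) = 0,
i.e. ax + by + cz = a·x₀ + b·y₀ + c·z₀.
d = 0·0 + 0·4 + 1·5
  = 0 + 0 + 5
  = 5
Equation: z = 5

z = 5


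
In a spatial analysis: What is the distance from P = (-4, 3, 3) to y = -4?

distance = |a·x₀ + b·y₀ + c·z₀ - d| / √(a² + b² + c²)
  = |0·(-4) + 1·3 + 0·3 - (-4)| / √(0² + 1² + 0²)
  = |0 + 3 + 0 + 4| / √(0 + 1 + 0)
  = |7| / √1
  = 7 / 1
  ≈ 7

7


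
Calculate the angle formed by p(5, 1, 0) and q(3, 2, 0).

p·q = 5·3 + 1·2 + 0·0 = 15 + 2 + 0 = 17
|p| = √(5² + 1² + 0²) = √26 ≈ 5.099
|q| = √(3² + 2² + 0²) = √13 ≈ 3.606
cos θ = (p·q)/(|p||q|) = 17/(5.099·3.606) ≈ 0.9247
θ = arccos(0.9247) ≈ 22.38°

22.38°


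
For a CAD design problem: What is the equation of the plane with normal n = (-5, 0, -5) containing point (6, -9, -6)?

The plane through P with normal n = (a, b, c) satisfies n·(r - P) = 0,
i.e. ax + by + cz = a·x₀ + b·y₀ + c·z₀.
d = (-5)·6 + 0·(-9) + (-5)·(-6)
  = -30 + 0 + 30
  = 0
Equation: -5x - 5z = 0

-5x - 5z = 0


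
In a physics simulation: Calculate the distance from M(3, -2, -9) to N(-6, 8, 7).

d = √[(x₂-x₁)² + (y₂-y₁)² + (z₂-z₁)²]
  = √[(-9)² + 10² + 16²]
  = √[81 + 100 + 256]
  = √437
  ≈ 20.9

20.9


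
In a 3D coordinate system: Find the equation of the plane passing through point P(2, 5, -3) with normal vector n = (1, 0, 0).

The plane through P with normal n = (a, b, c) satisfies n·(r - P) = 0,
i.e. ax + by + cz = a·x₀ + b·y₀ + c·z₀.
d = 1·2 + 0·5 + 0·(-3)
  = 2 + 0 + 0
  = 2
Equation: x = 2

x = 2


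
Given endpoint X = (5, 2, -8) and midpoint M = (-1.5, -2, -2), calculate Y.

Y = 2M - X
  = (2·(-1.5) - 5, 2·(-2) - 2, 2·(-2) - (-8))
  = (-3 - 5, -4 - 2, -4 + 8)
  = (-8, -6, 4)

(-8, -6, 4)


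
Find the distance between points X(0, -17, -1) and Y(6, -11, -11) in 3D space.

d = √[(x₂-x₁)² + (y₂-y₁)² + (z₂-z₁)²]
  = √[6² + 6² + (-10)²]
  = √[36 + 36 + 100]
  = √172
  ≈ 13.11

13.11


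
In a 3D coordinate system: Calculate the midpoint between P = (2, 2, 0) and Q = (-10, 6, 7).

M = ((x₁+x₂)/2, (y₁+y₂)/2, (z₁+z₂)/2)
  = ((2 - 10)/2, (2 + 6)/2, (0 + 7)/2)
  = (-8/2, 8/2, 7/2)
  = (-4, 4, 3.5)

(-4, 4, 3.5)


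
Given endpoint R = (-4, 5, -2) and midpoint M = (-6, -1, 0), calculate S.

S = 2M - R
  = (2·(-6) - (-4), 2·(-1) - 5, 2·0 - (-2))
  = (-12 + 4, -2 - 5, 0 + 2)
  = (-8, -7, 2)

(-8, -7, 2)


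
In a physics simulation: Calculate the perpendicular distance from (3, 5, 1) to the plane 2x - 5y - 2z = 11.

distance = |a·x₀ + b·y₀ + c·z₀ - d| / √(a² + b² + c²)
  = |2·3 + (-5)·5 + (-2)·1 - 11| / √(2² + (-5)² + (-2)²)
  = |6 - 25 - 2 - 11| / √(4 + 25 + 4)
  = |-32| / √33
  = 32 / 5.745
  ≈ 5.57

5.57


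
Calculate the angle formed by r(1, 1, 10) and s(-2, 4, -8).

r·s = 1·(-2) + 1·4 + 10·(-8) = -2 + 4 - 80 = -78
|r| = √(1² + 1² + 10²) = √102 ≈ 10.1
|s| = √((-2)² + 4² + (-8)²) = √84 ≈ 9.165
cos θ = (r·s)/(|r||s|) = -78/(10.1·9.165) ≈ -0.8427
θ = arccos(-0.8427) ≈ 147.4°

147.4°


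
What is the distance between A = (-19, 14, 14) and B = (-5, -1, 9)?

d = √[(x₂-x₁)² + (y₂-y₁)² + (z₂-z₁)²]
  = √[14² + (-15)² + (-5)²]
  = √[196 + 225 + 25]
  = √446
  ≈ 21.12

21.12


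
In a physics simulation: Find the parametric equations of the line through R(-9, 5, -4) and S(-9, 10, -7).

Direction vector d = S - R = (-9 + 9, 10 - 5, -7 + 4) = (0, 5, -3)
Parametric form r = R + t·d:
x = -9, y = 5 + 5t, z = -4 - 3t

x = -9, y = 5 + 5t, z = -4 - 3t


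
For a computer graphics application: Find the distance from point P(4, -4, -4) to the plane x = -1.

distance = |a·x₀ + b·y₀ + c·z₀ - d| / √(a² + b² + c²)
  = |1·4 + 0·(-4) + 0·(-4) - (-1)| / √(1² + 0² + 0²)
  = |4 + 0 + 0 + 1| / √(1 + 0 + 0)
  = |5| / √1
  = 5 / 1
  ≈ 5

5


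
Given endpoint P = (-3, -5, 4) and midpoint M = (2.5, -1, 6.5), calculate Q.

Q = 2M - P
  = (2·2.5 - (-3), 2·(-1) - (-5), 2·6.5 - 4)
  = (5 + 3, -2 + 5, 13 - 4)
  = (8, 3, 9)

(8, 3, 9)


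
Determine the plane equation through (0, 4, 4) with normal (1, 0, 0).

The plane through P with normal n = (a, b, c) satisfies n·(r - P) = 0,
i.e. ax + by + cz = a·x₀ + b·y₀ + c·z₀.
d = 1·0 + 0·4 + 0·4
  = 0 + 0 + 0
  = 0
Equation: x = 0

x = 0


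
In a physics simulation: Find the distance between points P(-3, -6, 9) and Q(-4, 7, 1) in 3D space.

d = √[(x₂-x₁)² + (y₂-y₁)² + (z₂-z₁)²]
  = √[(-1)² + 13² + (-8)²]
  = √[1 + 169 + 64]
  = √234
  ≈ 15.3

15.3


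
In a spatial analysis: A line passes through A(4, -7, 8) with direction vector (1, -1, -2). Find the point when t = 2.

P(t) = A + t·d
  = (4 + 1·2, -7 + (-1)·2, 8 + (-2)·2)
  = (4 + 2, -7 - 2, 8 - 4)
  = (6, -9, 4)

(6, -9, 4)


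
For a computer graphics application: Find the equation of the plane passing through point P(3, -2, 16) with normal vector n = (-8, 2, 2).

The plane through P with normal n = (a, b, c) satisfies n·(r - P) = 0,
i.e. ax + by + cz = a·x₀ + b·y₀ + c·z₀.
d = (-8)·3 + 2·(-2) + 2·16
  = -24 - 4 + 32
  = 4
Equation: -8x + 2y + 2z = 4

-8x + 2y + 2z = 4


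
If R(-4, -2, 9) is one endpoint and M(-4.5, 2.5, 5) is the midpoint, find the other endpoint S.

S = 2M - R
  = (2·(-4.5) - (-4), 2·2.5 - (-2), 2·5 - 9)
  = (-9 + 4, 5 + 2, 10 - 9)
  = (-5, 7, 1)

(-5, 7, 1)


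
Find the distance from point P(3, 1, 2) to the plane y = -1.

distance = |a·x₀ + b·y₀ + c·z₀ - d| / √(a² + b² + c²)
  = |0·3 + 1·1 + 0·2 - (-1)| / √(0² + 1² + 0²)
  = |0 + 1 + 0 + 1| / √(0 + 1 + 0)
  = |2| / √1
  = 2 / 1
  ≈ 2

2


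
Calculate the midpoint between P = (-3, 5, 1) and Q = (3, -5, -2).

M = ((x₁+x₂)/2, (y₁+y₂)/2, (z₁+z₂)/2)
  = ((-3 + 3)/2, (5 - 5)/2, (1 - 2)/2)
  = (0/2, 0/2, -1/2)
  = (0, 0, -0.5)

(0, 0, -0.5)


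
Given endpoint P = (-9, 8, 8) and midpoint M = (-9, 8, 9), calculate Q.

Q = 2M - P
  = (2·(-9) - (-9), 2·8 - 8, 2·9 - 8)
  = (-18 + 9, 16 - 8, 18 - 8)
  = (-9, 8, 10)

(-9, 8, 10)


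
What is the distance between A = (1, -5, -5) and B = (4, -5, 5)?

d = √[(x₂-x₁)² + (y₂-y₁)² + (z₂-z₁)²]
  = √[3² + 0² + 10²]
  = √[9 + 0 + 100]
  = √109
  ≈ 10.44

10.44


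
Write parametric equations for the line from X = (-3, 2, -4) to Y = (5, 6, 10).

Direction vector d = Y - X = (5 + 3, 6 - 2, 10 + 4) = (8, 4, 14)
Parametric form r = X + t·d:
x = -3 + 8t, y = 2 + 4t, z = -4 + 14t

x = -3 + 8t, y = 2 + 4t, z = -4 + 14t


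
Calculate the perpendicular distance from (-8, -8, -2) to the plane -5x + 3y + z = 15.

distance = |a·x₀ + b·y₀ + c·z₀ - d| / √(a² + b² + c²)
  = |(-5)·(-8) + 3·(-8) + 1·(-2) - 15| / √((-5)² + 3² + 1²)
  = |40 - 24 - 2 - 15| / √(25 + 9 + 1)
  = |-1| / √35
  = 1 / 5.916
  ≈ 0.169

0.169


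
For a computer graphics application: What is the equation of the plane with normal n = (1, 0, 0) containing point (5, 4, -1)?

The plane through P with normal n = (a, b, c) satisfies n·(r - P) = 0,
i.e. ax + by + cz = a·x₀ + b·y₀ + c·z₀.
d = 1·5 + 0·4 + 0·(-1)
  = 5 + 0 + 0
  = 5
Equation: x = 5

x = 5


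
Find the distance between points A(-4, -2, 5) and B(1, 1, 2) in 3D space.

d = √[(x₂-x₁)² + (y₂-y₁)² + (z₂-z₁)²]
  = √[5² + 3² + (-3)²]
  = √[25 + 9 + 9]
  = √43
  ≈ 6.557

6.557


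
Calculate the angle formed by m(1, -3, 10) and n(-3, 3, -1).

m·n = 1·(-3) + (-3)·3 + 10·(-1) = -3 - 9 - 10 = -22
|m| = √(1² + (-3)² + 10²) = √110 ≈ 10.49
|n| = √((-3)² + 3² + (-1)²) = √19 ≈ 4.359
cos θ = (m·n)/(|m||n|) = -22/(10.49·4.359) ≈ -0.4812
θ = arccos(-0.4812) ≈ 118.8°

118.8°


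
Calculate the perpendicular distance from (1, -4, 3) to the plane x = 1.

distance = |a·x₀ + b·y₀ + c·z₀ - d| / √(a² + b² + c²)
  = |1·1 + 0·(-4) + 0·3 - 1| / √(1² + 0² + 0²)
  = |1 + 0 + 0 - 1| / √(1 + 0 + 0)
  = |0| / √1
  = 0 / 1
  ≈ 0

0


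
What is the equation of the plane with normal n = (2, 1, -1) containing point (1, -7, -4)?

The plane through P with normal n = (a, b, c) satisfies n·(r - P) = 0,
i.e. ax + by + cz = a·x₀ + b·y₀ + c·z₀.
d = 2·1 + 1·(-7) + (-1)·(-4)
  = 2 - 7 + 4
  = -1
Equation: 2x + y - z = -1

2x + y - z = -1


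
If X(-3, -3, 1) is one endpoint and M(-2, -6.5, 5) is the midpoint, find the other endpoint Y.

Y = 2M - X
  = (2·(-2) - (-3), 2·(-6.5) - (-3), 2·5 - 1)
  = (-4 + 3, -13 + 3, 10 - 1)
  = (-1, -10, 9)

(-1, -10, 9)


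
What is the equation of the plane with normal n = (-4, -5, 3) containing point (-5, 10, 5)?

The plane through P with normal n = (a, b, c) satisfies n·(r - P) = 0,
i.e. ax + by + cz = a·x₀ + b·y₀ + c·z₀.
d = (-4)·(-5) + (-5)·10 + 3·5
  = 20 - 50 + 15
  = -15
Equation: -4x - 5y + 3z = -15

-4x - 5y + 3z = -15


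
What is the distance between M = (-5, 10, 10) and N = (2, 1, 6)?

d = √[(x₂-x₁)² + (y₂-y₁)² + (z₂-z₁)²]
  = √[7² + (-9)² + (-4)²]
  = √[49 + 81 + 16]
  = √146
  ≈ 12.08

12.08


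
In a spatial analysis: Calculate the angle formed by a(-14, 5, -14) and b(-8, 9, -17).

a·b = (-14)·(-8) + 5·9 + (-14)·(-17) = 112 + 45 + 238 = 395
|a| = √((-14)² + 5² + (-14)²) = √417 ≈ 20.42
|b| = √((-8)² + 9² + (-17)²) = √434 ≈ 20.83
cos θ = (a·b)/(|a||b|) = 395/(20.42·20.83) ≈ 0.9285
θ = arccos(0.9285) ≈ 21.8°

21.8°


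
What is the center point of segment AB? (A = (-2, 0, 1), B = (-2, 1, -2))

M = ((x₁+x₂)/2, (y₁+y₂)/2, (z₁+z₂)/2)
  = ((-2 - 2)/2, (0 + 1)/2, (1 - 2)/2)
  = (-4/2, 1/2, -1/2)
  = (-2, 0.5, -0.5)

(-2, 0.5, -0.5)


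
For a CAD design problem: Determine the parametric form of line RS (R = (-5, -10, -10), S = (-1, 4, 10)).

Direction vector d = S - R = (-1 + 5, 4 + 10, 10 + 10) = (4, 14, 20)
Parametric form r = R + t·d:
x = -5 + 4t, y = -10 + 14t, z = -10 + 20t

x = -5 + 4t, y = -10 + 14t, z = -10 + 20t


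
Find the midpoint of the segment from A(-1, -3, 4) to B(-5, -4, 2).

M = ((x₁+x₂)/2, (y₁+y₂)/2, (z₁+z₂)/2)
  = ((-1 - 5)/2, (-3 - 4)/2, (4 + 2)/2)
  = (-6/2, -7/2, 6/2)
  = (-3, -3.5, 3)

(-3, -3.5, 3)


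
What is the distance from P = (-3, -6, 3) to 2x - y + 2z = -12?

distance = |a·x₀ + b·y₀ + c·z₀ - d| / √(a² + b² + c²)
  = |2·(-3) + (-1)·(-6) + 2·3 - (-12)| / √(2² + (-1)² + 2²)
  = |-6 + 6 + 6 + 12| / √(4 + 1 + 4)
  = |18| / √9
  = 18 / 3
  ≈ 6

6


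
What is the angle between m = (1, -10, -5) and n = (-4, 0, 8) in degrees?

m·n = 1·(-4) + (-10)·0 + (-5)·8 = -4 + 0 - 40 = -44
|m| = √(1² + (-10)² + (-5)²) = √126 ≈ 11.22
|n| = √((-4)² + 0² + 8²) = √80 ≈ 8.944
cos θ = (m·n)/(|m||n|) = -44/(11.22·8.944) ≈ -0.4383
θ = arccos(-0.4383) ≈ 116°

116°


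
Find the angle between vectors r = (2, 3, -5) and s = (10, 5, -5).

r·s = 2·10 + 3·5 + (-5)·(-5) = 20 + 15 + 25 = 60
|r| = √(2² + 3² + (-5)²) = √38 ≈ 6.164
|s| = √(10² + 5² + (-5)²) = √150 ≈ 12.25
cos θ = (r·s)/(|r||s|) = 60/(6.164·12.25) ≈ 0.7947
θ = arccos(0.7947) ≈ 37.37°

37.37°


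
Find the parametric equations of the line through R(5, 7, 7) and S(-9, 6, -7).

Direction vector d = S - R = (-9 - 5, 6 - 7, -7 - 7) = (-14, -1, -14)
Parametric form r = R + t·d:
x = 5 - 14t, y = 7 - t, z = 7 - 14t

x = 5 - 14t, y = 7 - t, z = 7 - 14t


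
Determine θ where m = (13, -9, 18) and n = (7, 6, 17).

m·n = 13·7 + (-9)·6 + 18·17 = 91 - 54 + 306 = 343
|m| = √(13² + (-9)² + 18²) = √574 ≈ 23.96
|n| = √(7² + 6² + 17²) = √374 ≈ 19.34
cos θ = (m·n)/(|m||n|) = 343/(23.96·19.34) ≈ 0.7403
θ = arccos(0.7403) ≈ 42.24°

42.24°


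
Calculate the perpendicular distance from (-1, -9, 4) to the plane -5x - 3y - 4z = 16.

distance = |a·x₀ + b·y₀ + c·z₀ - d| / √(a² + b² + c²)
  = |(-5)·(-1) + (-3)·(-9) + (-4)·4 - 16| / √((-5)² + (-3)² + (-4)²)
  = |5 + 27 - 16 - 16| / √(25 + 9 + 16)
  = |0| / √50
  = 0 / 7.071
  ≈ 0

0


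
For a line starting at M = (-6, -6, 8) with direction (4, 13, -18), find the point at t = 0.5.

P(t) = M + t·d
  = (-6 + 4·0.5, -6 + 13·0.5, 8 + (-18)·0.5)
  = (-6 + 2, -6 + 6.5, 8 - 9)
  = (-4, 0.5, -1)

(-4, 0.5, -1)


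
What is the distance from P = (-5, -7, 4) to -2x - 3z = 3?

distance = |a·x₀ + b·y₀ + c·z₀ - d| / √(a² + b² + c²)
  = |(-2)·(-5) + 0·(-7) + (-3)·4 - 3| / √((-2)² + 0² + (-3)²)
  = |10 + 0 - 12 - 3| / √(4 + 0 + 9)
  = |-5| / √13
  = 5 / 3.606
  ≈ 1.387

1.387


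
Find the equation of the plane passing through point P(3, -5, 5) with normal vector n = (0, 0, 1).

The plane through P with normal n = (a, b, c) satisfies n·(r - P) = 0,
i.e. ax + by + cz = a·x₀ + b·y₀ + c·z₀.
d = 0·3 + 0·(-5) + 1·5
  = 0 + 0 + 5
  = 5
Equation: z = 5

z = 5


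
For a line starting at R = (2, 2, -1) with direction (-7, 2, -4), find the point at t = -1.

P(t) = R + t·d
  = (2 + (-7)·(-1), 2 + 2·(-1), -1 + (-4)·(-1))
  = (2 + 7, 2 - 2, -1 + 4)
  = (9, 0, 3)

(9, 0, 3)


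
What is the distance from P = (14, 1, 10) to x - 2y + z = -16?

distance = |a·x₀ + b·y₀ + c·z₀ - d| / √(a² + b² + c²)
  = |1·14 + (-2)·1 + 1·10 - (-16)| / √(1² + (-2)² + 1²)
  = |14 - 2 + 10 + 16| / √(1 + 4 + 1)
  = |38| / √6
  = 38 / 2.449
  ≈ 15.51

15.51


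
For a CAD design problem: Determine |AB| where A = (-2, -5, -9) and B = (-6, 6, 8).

d = √[(x₂-x₁)² + (y₂-y₁)² + (z₂-z₁)²]
  = √[(-4)² + 11² + 17²]
  = √[16 + 121 + 289]
  = √426
  ≈ 20.64

20.64


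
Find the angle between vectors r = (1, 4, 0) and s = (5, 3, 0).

r·s = 1·5 + 4·3 + 0·0 = 5 + 12 + 0 = 17
|r| = √(1² + 4² + 0²) = √17 ≈ 4.123
|s| = √(5² + 3² + 0²) = √34 ≈ 5.831
cos θ = (r·s)/(|r||s|) = 17/(4.123·5.831) ≈ 0.7071
θ = arccos(0.7071) ≈ 45°

45°


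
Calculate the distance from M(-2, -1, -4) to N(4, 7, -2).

d = √[(x₂-x₁)² + (y₂-y₁)² + (z₂-z₁)²]
  = √[6² + 8² + 2²]
  = √[36 + 64 + 4]
  = √104
  ≈ 10.2

10.2


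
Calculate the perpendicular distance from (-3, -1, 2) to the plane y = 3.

distance = |a·x₀ + b·y₀ + c·z₀ - d| / √(a² + b² + c²)
  = |0·(-3) + 1·(-1) + 0·2 - 3| / √(0² + 1² + 0²)
  = |0 - 1 + 0 - 3| / √(0 + 1 + 0)
  = |-4| / √1
  = 4 / 1
  ≈ 4

4


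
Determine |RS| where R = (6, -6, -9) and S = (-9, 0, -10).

d = √[(x₂-x₁)² + (y₂-y₁)² + (z₂-z₁)²]
  = √[(-15)² + 6² + (-1)²]
  = √[225 + 36 + 1]
  = √262
  ≈ 16.19

16.19


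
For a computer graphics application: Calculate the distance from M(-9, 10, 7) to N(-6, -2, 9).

d = √[(x₂-x₁)² + (y₂-y₁)² + (z₂-z₁)²]
  = √[3² + (-12)² + 2²]
  = √[9 + 144 + 4]
  = √157
  ≈ 12.53

12.53


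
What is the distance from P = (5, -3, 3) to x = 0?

distance = |a·x₀ + b·y₀ + c·z₀ - d| / √(a² + b² + c²)
  = |1·5 + 0·(-3) + 0·3 - 0| / √(1² + 0² + 0²)
  = |5 + 0 + 0 + 0| / √(1 + 0 + 0)
  = |5| / √1
  = 5 / 1
  ≈ 5

5


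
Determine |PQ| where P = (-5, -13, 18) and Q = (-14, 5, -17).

d = √[(x₂-x₁)² + (y₂-y₁)² + (z₂-z₁)²]
  = √[(-9)² + 18² + (-35)²]
  = √[81 + 324 + 1225]
  = √1630
  ≈ 40.37

40.37


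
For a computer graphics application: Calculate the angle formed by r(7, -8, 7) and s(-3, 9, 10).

r·s = 7·(-3) + (-8)·9 + 7·10 = -21 - 72 + 70 = -23
|r| = √(7² + (-8)² + 7²) = √162 ≈ 12.73
|s| = √((-3)² + 9² + 10²) = √190 ≈ 13.78
cos θ = (r·s)/(|r||s|) = -23/(12.73·13.78) ≈ -0.1311
θ = arccos(-0.1311) ≈ 97.53°

97.53°


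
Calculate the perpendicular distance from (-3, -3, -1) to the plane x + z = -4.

distance = |a·x₀ + b·y₀ + c·z₀ - d| / √(a² + b² + c²)
  = |1·(-3) + 0·(-3) + 1·(-1) - (-4)| / √(1² + 0² + 1²)
  = |-3 + 0 - 1 + 4| / √(1 + 0 + 1)
  = |0| / √2
  = 0 / 1.414
  ≈ 0

0


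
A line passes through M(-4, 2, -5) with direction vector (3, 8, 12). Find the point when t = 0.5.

P(t) = M + t·d
  = (-4 + 3·0.5, 2 + 8·0.5, -5 + 12·0.5)
  = (-4 + 1.5, 2 + 4, -5 + 6)
  = (-2.5, 6, 1)

(-2.5, 6, 1)


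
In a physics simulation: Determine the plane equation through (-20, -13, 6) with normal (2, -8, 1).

The plane through P with normal n = (a, b, c) satisfies n·(r - P) = 0,
i.e. ax + by + cz = a·x₀ + b·y₀ + c·z₀.
d = 2·(-20) + (-8)·(-13) + 1·6
  = -40 + 104 + 6
  = 70
Equation: 2x - 8y + z = 70

2x - 8y + z = 70


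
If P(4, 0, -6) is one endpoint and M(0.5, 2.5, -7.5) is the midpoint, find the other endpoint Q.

Q = 2M - P
  = (2·0.5 - 4, 2·2.5 - 0, 2·(-7.5) - (-6))
  = (1 - 4, 5 + 0, -15 + 6)
  = (-3, 5, -9)

(-3, 5, -9)


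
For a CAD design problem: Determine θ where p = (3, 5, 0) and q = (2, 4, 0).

p·q = 3·2 + 5·4 + 0·0 = 6 + 20 + 0 = 26
|p| = √(3² + 5² + 0²) = √34 ≈ 5.831
|q| = √(2² + 4² + 0²) = √20 ≈ 4.472
cos θ = (p·q)/(|p||q|) = 26/(5.831·4.472) ≈ 0.9971
θ = arccos(0.9971) ≈ 4.399°

4.399°


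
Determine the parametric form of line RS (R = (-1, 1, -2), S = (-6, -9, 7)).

Direction vector d = S - R = (-6 + 1, -9 - 1, 7 + 2) = (-5, -10, 9)
Parametric form r = R + t·d:
x = -1 - 5t, y = 1 - 10t, z = -2 + 9t

x = -1 - 5t, y = 1 - 10t, z = -2 + 9t


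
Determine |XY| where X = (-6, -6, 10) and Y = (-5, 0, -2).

d = √[(x₂-x₁)² + (y₂-y₁)² + (z₂-z₁)²]
  = √[1² + 6² + (-12)²]
  = √[1 + 36 + 144]
  = √181
  ≈ 13.45

13.45


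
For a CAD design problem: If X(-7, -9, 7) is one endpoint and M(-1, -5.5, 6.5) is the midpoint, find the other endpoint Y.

Y = 2M - X
  = (2·(-1) - (-7), 2·(-5.5) - (-9), 2·6.5 - 7)
  = (-2 + 7, -11 + 9, 13 - 7)
  = (5, -2, 6)

(5, -2, 6)


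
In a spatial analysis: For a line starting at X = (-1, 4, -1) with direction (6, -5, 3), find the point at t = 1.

P(t) = X + t·d
  = (-1 + 6·1, 4 + (-5)·1, -1 + 3·1)
  = (-1 + 6, 4 - 5, -1 + 3)
  = (5, -1, 2)

(5, -1, 2)


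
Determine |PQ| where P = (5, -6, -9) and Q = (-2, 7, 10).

d = √[(x₂-x₁)² + (y₂-y₁)² + (z₂-z₁)²]
  = √[(-7)² + 13² + 19²]
  = √[49 + 169 + 361]
  = √579
  ≈ 24.06

24.06


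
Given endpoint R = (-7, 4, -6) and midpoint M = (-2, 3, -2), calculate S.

S = 2M - R
  = (2·(-2) - (-7), 2·3 - 4, 2·(-2) - (-6))
  = (-4 + 7, 6 - 4, -4 + 6)
  = (3, 2, 2)

(3, 2, 2)


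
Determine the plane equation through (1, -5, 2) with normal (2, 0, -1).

The plane through P with normal n = (a, b, c) satisfies n·(r - P) = 0,
i.e. ax + by + cz = a·x₀ + b·y₀ + c·z₀.
d = 2·1 + 0·(-5) + (-1)·2
  = 2 + 0 - 2
  = 0
Equation: 2x - z = 0

2x - z = 0


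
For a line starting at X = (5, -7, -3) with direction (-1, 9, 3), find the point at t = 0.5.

P(t) = X + t·d
  = (5 + (-1)·0.5, -7 + 9·0.5, -3 + 3·0.5)
  = (5 - 0.5, -7 + 4.5, -3 + 1.5)
  = (4.5, -2.5, -1.5)

(4.5, -2.5, -1.5)


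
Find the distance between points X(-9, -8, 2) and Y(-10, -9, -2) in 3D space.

d = √[(x₂-x₁)² + (y₂-y₁)² + (z₂-z₁)²]
  = √[(-1)² + (-1)² + (-4)²]
  = √[1 + 1 + 16]
  = √18
  ≈ 4.243

4.243


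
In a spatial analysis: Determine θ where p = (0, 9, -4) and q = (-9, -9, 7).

p·q = 0·(-9) + 9·(-9) + (-4)·7 = 0 - 81 - 28 = -109
|p| = √(0² + 9² + (-4)²) = √97 ≈ 9.849
|q| = √((-9)² + (-9)² + 7²) = √211 ≈ 14.53
cos θ = (p·q)/(|p||q|) = -109/(9.849·14.53) ≈ -0.7619
θ = arccos(-0.7619) ≈ 139.6°

139.6°


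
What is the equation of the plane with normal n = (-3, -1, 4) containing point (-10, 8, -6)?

The plane through P with normal n = (a, b, c) satisfies n·(r - P) = 0,
i.e. ax + by + cz = a·x₀ + b·y₀ + c·z₀.
d = (-3)·(-10) + (-1)·8 + 4·(-6)
  = 30 - 8 - 24
  = -2
Equation: -3x - y + 4z = -2

-3x - y + 4z = -2


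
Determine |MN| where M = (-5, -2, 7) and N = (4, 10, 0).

d = √[(x₂-x₁)² + (y₂-y₁)² + (z₂-z₁)²]
  = √[9² + 12² + (-7)²]
  = √[81 + 144 + 49]
  = √274
  ≈ 16.55

16.55


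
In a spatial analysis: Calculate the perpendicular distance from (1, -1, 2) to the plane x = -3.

distance = |a·x₀ + b·y₀ + c·z₀ - d| / √(a² + b² + c²)
  = |1·1 + 0·(-1) + 0·2 - (-3)| / √(1² + 0² + 0²)
  = |1 + 0 + 0 + 3| / √(1 + 0 + 0)
  = |4| / √1
  = 4 / 1
  ≈ 4

4


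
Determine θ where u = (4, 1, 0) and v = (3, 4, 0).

u·v = 4·3 + 1·4 + 0·0 = 12 + 4 + 0 = 16
|u| = √(4² + 1² + 0²) = √17 ≈ 4.123
|v| = √(3² + 4² + 0²) = √25 ≈ 5
cos θ = (u·v)/(|u||v|) = 16/(4.123·5) ≈ 0.7761
θ = arccos(0.7761) ≈ 39.09°

39.09°


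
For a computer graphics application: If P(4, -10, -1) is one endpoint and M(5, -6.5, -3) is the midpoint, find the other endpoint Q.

Q = 2M - P
  = (2·5 - 4, 2·(-6.5) - (-10), 2·(-3) - (-1))
  = (10 - 4, -13 + 10, -6 + 1)
  = (6, -3, -5)

(6, -3, -5)


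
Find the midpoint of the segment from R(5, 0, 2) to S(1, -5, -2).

M = ((x₁+x₂)/2, (y₁+y₂)/2, (z₁+z₂)/2)
  = ((5 + 1)/2, (0 - 5)/2, (2 - 2)/2)
  = (6/2, -5/2, 0/2)
  = (3, -2.5, 0)

(3, -2.5, 0)


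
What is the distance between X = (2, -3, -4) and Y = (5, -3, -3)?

d = √[(x₂-x₁)² + (y₂-y₁)² + (z₂-z₁)²]
  = √[3² + 0² + 1²]
  = √[9 + 0 + 1]
  = √10
  ≈ 3.162

3.162


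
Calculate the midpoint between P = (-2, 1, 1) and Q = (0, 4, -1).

M = ((x₁+x₂)/2, (y₁+y₂)/2, (z₁+z₂)/2)
  = ((-2 + 0)/2, (1 + 4)/2, (1 - 1)/2)
  = (-2/2, 5/2, 0/2)
  = (-1, 2.5, 0)

(-1, 2.5, 0)


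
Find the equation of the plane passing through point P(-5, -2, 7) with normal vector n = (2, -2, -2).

The plane through P with normal n = (a, b, c) satisfies n·(r - P) = 0,
i.e. ax + by + cz = a·x₀ + b·y₀ + c·z₀.
d = 2·(-5) + (-2)·(-2) + (-2)·7
  = -10 + 4 - 14
  = -20
Equation: 2x - 2y - 2z = -20

2x - 2y - 2z = -20


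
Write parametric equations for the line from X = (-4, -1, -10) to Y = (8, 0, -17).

Direction vector d = Y - X = (8 + 4, 0 + 1, -17 + 10) = (12, 1, -7)
Parametric form r = X + t·d:
x = -4 + 12t, y = -1 + t, z = -10 - 7t

x = -4 + 12t, y = -1 + t, z = -10 - 7t


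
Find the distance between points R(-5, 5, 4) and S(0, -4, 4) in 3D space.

d = √[(x₂-x₁)² + (y₂-y₁)² + (z₂-z₁)²]
  = √[5² + (-9)² + 0²]
  = √[25 + 81 + 0]
  = √106
  ≈ 10.3

10.3


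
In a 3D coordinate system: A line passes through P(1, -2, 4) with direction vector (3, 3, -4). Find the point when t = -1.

P(t) = P + t·d
  = (1 + 3·(-1), -2 + 3·(-1), 4 + (-4)·(-1))
  = (1 - 3, -2 - 3, 4 + 4)
  = (-2, -5, 8)

(-2, -5, 8)


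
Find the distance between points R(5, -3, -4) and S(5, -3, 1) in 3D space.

d = √[(x₂-x₁)² + (y₂-y₁)² + (z₂-z₁)²]
  = √[0² + 0² + 5²]
  = √[0 + 0 + 25]
  = √25
  ≈ 5

5


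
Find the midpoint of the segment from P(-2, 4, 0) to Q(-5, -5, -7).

M = ((x₁+x₂)/2, (y₁+y₂)/2, (z₁+z₂)/2)
  = ((-2 - 5)/2, (4 - 5)/2, (0 - 7)/2)
  = (-7/2, -1/2, -7/2)
  = (-3.5, -0.5, -3.5)

(-3.5, -0.5, -3.5)


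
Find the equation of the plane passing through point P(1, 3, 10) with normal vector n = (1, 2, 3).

The plane through P with normal n = (a, b, c) satisfies n·(r - P) = 0,
i.e. ax + by + cz = a·x₀ + b·y₀ + c·z₀.
d = 1·1 + 2·3 + 3·10
  = 1 + 6 + 30
  = 37
Equation: x + 2y + 3z = 37

x + 2y + 3z = 37


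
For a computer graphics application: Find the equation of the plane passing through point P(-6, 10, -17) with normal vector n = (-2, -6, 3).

The plane through P with normal n = (a, b, c) satisfies n·(r - P) = 0,
i.e. ax + by + cz = a·x₀ + b·y₀ + c·z₀.
d = (-2)·(-6) + (-6)·10 + 3·(-17)
  = 12 - 60 - 51
  = -99
Equation: -2x - 6y + 3z = -99

-2x - 6y + 3z = -99


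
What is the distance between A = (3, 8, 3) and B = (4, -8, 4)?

d = √[(x₂-x₁)² + (y₂-y₁)² + (z₂-z₁)²]
  = √[1² + (-16)² + 1²]
  = √[1 + 256 + 1]
  = √258
  ≈ 16.06

16.06


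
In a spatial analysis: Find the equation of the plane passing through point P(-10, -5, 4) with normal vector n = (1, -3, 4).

The plane through P with normal n = (a, b, c) satisfies n·(r - P) = 0,
i.e. ax + by + cz = a·x₀ + b·y₀ + c·z₀.
d = 1·(-10) + (-3)·(-5) + 4·4
  = -10 + 15 + 16
  = 21
Equation: x - 3y + 4z = 21

x - 3y + 4z = 21


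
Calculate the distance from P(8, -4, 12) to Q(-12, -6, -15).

d = √[(x₂-x₁)² + (y₂-y₁)² + (z₂-z₁)²]
  = √[(-20)² + (-2)² + (-27)²]
  = √[400 + 4 + 729]
  = √1133
  ≈ 33.66

33.66


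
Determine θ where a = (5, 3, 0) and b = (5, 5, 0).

a·b = 5·5 + 3·5 + 0·0 = 25 + 15 + 0 = 40
|a| = √(5² + 3² + 0²) = √34 ≈ 5.831
|b| = √(5² + 5² + 0²) = √50 ≈ 7.071
cos θ = (a·b)/(|a||b|) = 40/(5.831·7.071) ≈ 0.9701
θ = arccos(0.9701) ≈ 14.04°

14.04°


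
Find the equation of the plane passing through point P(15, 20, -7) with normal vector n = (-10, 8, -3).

The plane through P with normal n = (a, b, c) satisfies n·(r - P) = 0,
i.e. ax + by + cz = a·x₀ + b·y₀ + c·z₀.
d = (-10)·15 + 8·20 + (-3)·(-7)
  = -150 + 160 + 21
  = 31
Equation: -10x + 8y - 3z = 31

-10x + 8y - 3z = 31


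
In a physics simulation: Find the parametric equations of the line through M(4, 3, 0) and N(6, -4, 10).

Direction vector d = N - M = (6 - 4, -4 - 3, 10 + 0) = (2, -7, 10)
Parametric form r = M + t·d:
x = 4 + 2t, y = 3 - 7t, z = 0 + 10t

x = 4 + 2t, y = 3 - 7t, z = 0 + 10t


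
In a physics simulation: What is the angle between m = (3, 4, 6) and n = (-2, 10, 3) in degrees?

m·n = 3·(-2) + 4·10 + 6·3 = -6 + 40 + 18 = 52
|m| = √(3² + 4² + 6²) = √61 ≈ 7.81
|n| = √((-2)² + 10² + 3²) = √113 ≈ 10.63
cos θ = (m·n)/(|m||n|) = 52/(7.81·10.63) ≈ 0.6263
θ = arccos(0.6263) ≈ 51.22°

51.22°


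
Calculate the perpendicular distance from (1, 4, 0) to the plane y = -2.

distance = |a·x₀ + b·y₀ + c·z₀ - d| / √(a² + b² + c²)
  = |0·1 + 1·4 + 0·0 - (-2)| / √(0² + 1² + 0²)
  = |0 + 4 + 0 + 2| / √(0 + 1 + 0)
  = |6| / √1
  = 6 / 1
  ≈ 6

6


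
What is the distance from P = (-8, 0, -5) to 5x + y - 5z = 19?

distance = |a·x₀ + b·y₀ + c·z₀ - d| / √(a² + b² + c²)
  = |5·(-8) + 1·0 + (-5)·(-5) - 19| / √(5² + 1² + (-5)²)
  = |-40 + 0 + 25 - 19| / √(25 + 1 + 25)
  = |-34| / √51
  = 34 / 7.141
  ≈ 4.761

4.761


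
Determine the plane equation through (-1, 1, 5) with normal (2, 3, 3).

The plane through P with normal n = (a, b, c) satisfies n·(r - P) = 0,
i.e. ax + by + cz = a·x₀ + b·y₀ + c·z₀.
d = 2·(-1) + 3·1 + 3·5
  = -2 + 3 + 15
  = 16
Equation: 2x + 3y + 3z = 16

2x + 3y + 3z = 16


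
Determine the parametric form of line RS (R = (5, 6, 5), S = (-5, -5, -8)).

Direction vector d = S - R = (-5 - 5, -5 - 6, -8 - 5) = (-10, -11, -13)
Parametric form r = R + t·d:
x = 5 - 10t, y = 6 - 11t, z = 5 - 13t

x = 5 - 10t, y = 6 - 11t, z = 5 - 13t


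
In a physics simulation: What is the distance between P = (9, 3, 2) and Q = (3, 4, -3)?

d = √[(x₂-x₁)² + (y₂-y₁)² + (z₂-z₁)²]
  = √[(-6)² + 1² + (-5)²]
  = √[36 + 1 + 25]
  = √62
  ≈ 7.874

7.874


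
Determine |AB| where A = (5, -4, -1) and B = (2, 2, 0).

d = √[(x₂-x₁)² + (y₂-y₁)² + (z₂-z₁)²]
  = √[(-3)² + 6² + 1²]
  = √[9 + 36 + 1]
  = √46
  ≈ 6.782

6.782


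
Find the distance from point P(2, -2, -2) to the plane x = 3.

distance = |a·x₀ + b·y₀ + c·z₀ - d| / √(a² + b² + c²)
  = |1·2 + 0·(-2) + 0·(-2) - 3| / √(1² + 0² + 0²)
  = |2 + 0 + 0 - 3| / √(1 + 0 + 0)
  = |-1| / √1
  = 1 / 1
  ≈ 1

1


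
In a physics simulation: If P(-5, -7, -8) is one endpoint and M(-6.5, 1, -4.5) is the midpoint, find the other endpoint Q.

Q = 2M - P
  = (2·(-6.5) - (-5), 2·1 - (-7), 2·(-4.5) - (-8))
  = (-13 + 5, 2 + 7, -9 + 8)
  = (-8, 9, -1)

(-8, 9, -1)


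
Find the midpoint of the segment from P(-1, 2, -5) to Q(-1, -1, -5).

M = ((x₁+x₂)/2, (y₁+y₂)/2, (z₁+z₂)/2)
  = ((-1 - 1)/2, (2 - 1)/2, (-5 - 5)/2)
  = (-2/2, 1/2, -10/2)
  = (-1, 0.5, -5)

(-1, 0.5, -5)


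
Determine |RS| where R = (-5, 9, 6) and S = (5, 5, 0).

d = √[(x₂-x₁)² + (y₂-y₁)² + (z₂-z₁)²]
  = √[10² + (-4)² + (-6)²]
  = √[100 + 16 + 36]
  = √152
  ≈ 12.33

12.33


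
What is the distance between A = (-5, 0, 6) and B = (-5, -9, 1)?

d = √[(x₂-x₁)² + (y₂-y₁)² + (z₂-z₁)²]
  = √[0² + (-9)² + (-5)²]
  = √[0 + 81 + 25]
  = √106
  ≈ 10.3

10.3


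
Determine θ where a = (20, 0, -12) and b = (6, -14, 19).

a·b = 20·6 + 0·(-14) + (-12)·19 = 120 + 0 - 228 = -108
|a| = √(20² + 0² + (-12)²) = √544 ≈ 23.32
|b| = √(6² + (-14)² + 19²) = √593 ≈ 24.35
cos θ = (a·b)/(|a||b|) = -108/(23.32·24.35) ≈ -0.1902
θ = arccos(-0.1902) ≈ 101°

101°


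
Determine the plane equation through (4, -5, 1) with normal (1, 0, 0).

The plane through P with normal n = (a, b, c) satisfies n·(r - P) = 0,
i.e. ax + by + cz = a·x₀ + b·y₀ + c·z₀.
d = 1·4 + 0·(-5) + 0·1
  = 4 + 0 + 0
  = 4
Equation: x = 4

x = 4


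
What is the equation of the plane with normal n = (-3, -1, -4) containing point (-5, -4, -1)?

The plane through P with normal n = (a, b, c) satisfies n·(r - P) = 0,
i.e. ax + by + cz = a·x₀ + b·y₀ + c·z₀.
d = (-3)·(-5) + (-1)·(-4) + (-4)·(-1)
  = 15 + 4 + 4
  = 23
Equation: -3x - y - 4z = 23

-3x - y - 4z = 23


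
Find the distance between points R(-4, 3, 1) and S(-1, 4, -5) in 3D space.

d = √[(x₂-x₁)² + (y₂-y₁)² + (z₂-z₁)²]
  = √[3² + 1² + (-6)²]
  = √[9 + 1 + 36]
  = √46
  ≈ 6.782

6.782


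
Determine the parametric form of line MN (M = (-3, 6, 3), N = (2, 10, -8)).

Direction vector d = N - M = (2 + 3, 10 - 6, -8 - 3) = (5, 4, -11)
Parametric form r = M + t·d:
x = -3 + 5t, y = 6 + 4t, z = 3 - 11t

x = -3 + 5t, y = 6 + 4t, z = 3 - 11t


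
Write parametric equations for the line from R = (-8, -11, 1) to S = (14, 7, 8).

Direction vector d = S - R = (14 + 8, 7 + 11, 8 - 1) = (22, 18, 7)
Parametric form r = R + t·d:
x = -8 + 22t, y = -11 + 18t, z = 1 + 7t

x = -8 + 22t, y = -11 + 18t, z = 1 + 7t


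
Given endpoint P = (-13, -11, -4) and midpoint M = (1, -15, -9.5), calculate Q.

Q = 2M - P
  = (2·1 - (-13), 2·(-15) - (-11), 2·(-9.5) - (-4))
  = (2 + 13, -30 + 11, -19 + 4)
  = (15, -19, -15)

(15, -19, -15)


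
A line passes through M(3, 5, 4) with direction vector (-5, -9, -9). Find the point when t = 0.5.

P(t) = M + t·d
  = (3 + (-5)·0.5, 5 + (-9)·0.5, 4 + (-9)·0.5)
  = (3 - 2.5, 5 - 4.5, 4 - 4.5)
  = (0.5, 0.5, -0.5)

(0.5, 0.5, -0.5)


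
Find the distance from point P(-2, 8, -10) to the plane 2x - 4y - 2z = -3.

distance = |a·x₀ + b·y₀ + c·z₀ - d| / √(a² + b² + c²)
  = |2·(-2) + (-4)·8 + (-2)·(-10) - (-3)| / √(2² + (-4)² + (-2)²)
  = |-4 - 32 + 20 + 3| / √(4 + 16 + 4)
  = |-13| / √24
  = 13 / 4.899
  ≈ 2.654

2.654


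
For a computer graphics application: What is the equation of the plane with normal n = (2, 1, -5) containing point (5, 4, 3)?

The plane through P with normal n = (a, b, c) satisfies n·(r - P) = 0,
i.e. ax + by + cz = a·x₀ + b·y₀ + c·z₀.
d = 2·5 + 1·4 + (-5)·3
  = 10 + 4 - 15
  = -1
Equation: 2x + y - 5z = -1

2x + y - 5z = -1


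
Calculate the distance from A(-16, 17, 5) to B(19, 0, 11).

d = √[(x₂-x₁)² + (y₂-y₁)² + (z₂-z₁)²]
  = √[35² + (-17)² + 6²]
  = √[1225 + 289 + 36]
  = √1550
  ≈ 39.37

39.37


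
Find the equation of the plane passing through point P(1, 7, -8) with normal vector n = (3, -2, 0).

The plane through P with normal n = (a, b, c) satisfies n·(r - P) = 0,
i.e. ax + by + cz = a·x₀ + b·y₀ + c·z₀.
d = 3·1 + (-2)·7 + 0·(-8)
  = 3 - 14 + 0
  = -11
Equation: 3x - 2y = -11

3x - 2y = -11


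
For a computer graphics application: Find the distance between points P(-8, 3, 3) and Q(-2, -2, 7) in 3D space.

d = √[(x₂-x₁)² + (y₂-y₁)² + (z₂-z₁)²]
  = √[6² + (-5)² + 4²]
  = √[36 + 25 + 16]
  = √77
  ≈ 8.775

8.775


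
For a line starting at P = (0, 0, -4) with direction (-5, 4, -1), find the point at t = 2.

P(t) = P + t·d
  = (0 + (-5)·2, 0 + 4·2, -4 + (-1)·2)
  = (0 - 10, 0 + 8, -4 - 2)
  = (-10, 8, -6)

(-10, 8, -6)


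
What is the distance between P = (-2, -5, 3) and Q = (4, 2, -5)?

d = √[(x₂-x₁)² + (y₂-y₁)² + (z₂-z₁)²]
  = √[6² + 7² + (-8)²]
  = √[36 + 49 + 64]
  = √149
  ≈ 12.21

12.21


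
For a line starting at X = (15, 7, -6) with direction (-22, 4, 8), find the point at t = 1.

P(t) = X + t·d
  = (15 + (-22)·1, 7 + 4·1, -6 + 8·1)
  = (15 - 22, 7 + 4, -6 + 8)
  = (-7, 11, 2)

(-7, 11, 2)


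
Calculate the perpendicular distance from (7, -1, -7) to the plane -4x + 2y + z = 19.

distance = |a·x₀ + b·y₀ + c·z₀ - d| / √(a² + b² + c²)
  = |(-4)·7 + 2·(-1) + 1·(-7) - 19| / √((-4)² + 2² + 1²)
  = |-28 - 2 - 7 - 19| / √(16 + 4 + 1)
  = |-56| / √21
  = 56 / 4.583
  ≈ 12.22

12.22


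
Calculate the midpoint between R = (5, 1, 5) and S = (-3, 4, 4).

M = ((x₁+x₂)/2, (y₁+y₂)/2, (z₁+z₂)/2)
  = ((5 - 3)/2, (1 + 4)/2, (5 + 4)/2)
  = (2/2, 5/2, 9/2)
  = (1, 2.5, 4.5)

(1, 2.5, 4.5)
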